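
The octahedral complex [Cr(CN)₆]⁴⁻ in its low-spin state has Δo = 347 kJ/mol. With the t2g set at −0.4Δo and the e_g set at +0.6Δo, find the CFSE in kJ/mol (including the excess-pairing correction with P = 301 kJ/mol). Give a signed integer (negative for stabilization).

Each CN⁻ contributes -1; 6 × (-1) = -6. With overall charge -4, Cr is in the +2 oxidation state.
Cr is in group 6, so Cr²⁺ is d⁴ (6 − 2 = 4).
Electron filling gives t2g^4 e_g^0.
The orbital stabilization is -1.6Δo = -1.6 × 347 = -555 kJ/mol.
Pairing penalty: 1 pair vs 0 in the high-spin reference → 1 extra × P = 301 kJ/mol.
Net CFSE = -555 + 301 = -254 kJ/mol.

-254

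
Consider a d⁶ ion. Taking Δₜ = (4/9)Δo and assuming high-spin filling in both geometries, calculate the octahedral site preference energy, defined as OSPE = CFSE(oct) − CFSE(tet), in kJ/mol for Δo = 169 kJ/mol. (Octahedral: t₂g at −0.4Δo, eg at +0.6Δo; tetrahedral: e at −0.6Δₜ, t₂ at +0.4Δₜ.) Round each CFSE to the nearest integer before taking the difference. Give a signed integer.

Octahedral high-spin t₂g⁴ eg²: CFSE = -0.4 × 169 = -68 kJ/mol.
Tetrahedral e³ t₂³ gives -0.6Δₜ = -0.6 × (4/9) × 169 = -45 kJ/mol.
OSPE = -68 − (-45) = -23 kJ/mol.

-23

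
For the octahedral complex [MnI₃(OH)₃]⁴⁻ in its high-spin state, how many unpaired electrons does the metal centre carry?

5

Ligand charges: 3×(-1) from I⁻ and 3×(-1) from OH⁻ sum to -6; with overall charge -4, Mn is +2.
Mn is in group 7, so Mn²⁺ is d⁵ (7 − 2 = 5).
Configuration: t₂g³ eg², giving 5 unpaired electrons.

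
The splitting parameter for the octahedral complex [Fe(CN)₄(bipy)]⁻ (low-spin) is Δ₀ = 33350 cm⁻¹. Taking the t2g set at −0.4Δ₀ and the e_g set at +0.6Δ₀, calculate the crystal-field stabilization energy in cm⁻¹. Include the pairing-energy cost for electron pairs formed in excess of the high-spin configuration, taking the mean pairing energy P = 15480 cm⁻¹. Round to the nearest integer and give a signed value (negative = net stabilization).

Ligand charges: 4×(-1) from CN⁻ and 1×(+0) from bipy sum to -4; with overall charge -1, Fe is +3.
Fe sits in group 8; removing 3 electrons leaves Fe³⁺ with 8 − 3 = 5 d electrons.
The d⁵ electrons fill as t2g^5 e_g^0.
Orbital CFSE = 5(-0.4) + 0(0.6) = -2.0Δ₀ = -2.0 × 33350 = -66700 cm⁻¹.
Pairing penalty: 2 pairs vs 0 in the high-spin reference → 2 extra × P = 30960 cm⁻¹.
Net CFSE = -66700 + 30960 = -35740 cm⁻¹.

-35740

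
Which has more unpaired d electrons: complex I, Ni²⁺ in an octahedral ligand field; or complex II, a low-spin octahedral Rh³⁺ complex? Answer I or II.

I

I: Ni²⁺: group 10, so d-count = 10 − 2 = 8; For octahedral d⁸ the high- and low-spin configurations coincide; t2g^6 e_g^2 → 2 unpaired.
II: Rh³⁺: group 9, so d-count = 9 − 3 = 6; t₂g⁶ eg⁰ → 0 unpaired.
So I has more unpaired electrons.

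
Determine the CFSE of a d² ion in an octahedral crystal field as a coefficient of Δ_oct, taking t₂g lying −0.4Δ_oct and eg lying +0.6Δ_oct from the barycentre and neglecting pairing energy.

For octahedral d² the high- and low-spin configurations coincide.
Configuration: t₂g² eg⁰.
CFSE = 2(-0.4Δ_oct) + 0(0.6Δ_oct) = -0.8Δ_oct + 0.0Δ_oct = -0.8Δ_oct.

-0.8 Δ_oct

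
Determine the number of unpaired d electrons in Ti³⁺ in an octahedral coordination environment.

Ti sits in group 4; removing 3 electrons leaves Ti³⁺ with 4 − 3 = 1 d electrons.
Configuration: t₂g¹ eg⁰, giving 1 unpaired electron.

1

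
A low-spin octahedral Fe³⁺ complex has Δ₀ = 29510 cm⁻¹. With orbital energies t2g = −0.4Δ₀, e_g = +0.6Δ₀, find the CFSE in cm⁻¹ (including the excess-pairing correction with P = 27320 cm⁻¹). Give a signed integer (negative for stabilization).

Fe sits in group 8; removing 3 electrons leaves Fe³⁺ with 8 − 3 = 5 d electrons.
Electron filling gives t2g^5 e_g^0.
The orbital stabilization is -2.0Δ₀ = -2.0 × 29510 = -59020 cm⁻¹.
Pairing penalty: 2 pairs vs 0 in the high-spin reference → 2 extra × P = 54640 cm⁻¹.
Combining: -59020 + 54640 = -4380 cm⁻¹.

-4380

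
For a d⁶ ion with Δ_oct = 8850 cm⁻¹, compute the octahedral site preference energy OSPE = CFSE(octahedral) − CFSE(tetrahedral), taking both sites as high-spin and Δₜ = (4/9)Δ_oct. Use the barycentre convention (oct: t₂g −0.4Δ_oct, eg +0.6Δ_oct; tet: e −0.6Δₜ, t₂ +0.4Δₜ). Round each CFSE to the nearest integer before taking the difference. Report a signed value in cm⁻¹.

-1180

In an octahedral site d⁶ (HS) is t2g^4 e_g^2, giving CFSE(oct) = -0.4Δ_oct = -3540 cm⁻¹.
Tetrahedral e^3 t2^3 gives -0.6Δₜ = -0.6 × (4/9) × 8850 = -2360 cm⁻¹.
OSPE = CFSE(oct) − CFSE(tet) = -3540 − (-2360) = -1180 cm⁻¹.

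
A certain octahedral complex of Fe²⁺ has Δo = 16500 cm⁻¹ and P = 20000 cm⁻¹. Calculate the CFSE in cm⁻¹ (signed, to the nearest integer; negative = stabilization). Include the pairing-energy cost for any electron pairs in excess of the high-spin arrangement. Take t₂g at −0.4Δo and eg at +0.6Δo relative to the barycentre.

-6600

Fe is in group 8, so Fe²⁺ is d⁶ (8 − 2 = 6).
Since Δo = 16500 cm⁻¹ < P = 20000 cm⁻¹, the complex adopts the high-spin configuration.
That gives t₂g⁴ eg².
Orbital CFSE = -0.4Δo = -0.4 × 16500 = -6600 cm⁻¹.
High-spin has no excess pairs, so no pairing correction applies.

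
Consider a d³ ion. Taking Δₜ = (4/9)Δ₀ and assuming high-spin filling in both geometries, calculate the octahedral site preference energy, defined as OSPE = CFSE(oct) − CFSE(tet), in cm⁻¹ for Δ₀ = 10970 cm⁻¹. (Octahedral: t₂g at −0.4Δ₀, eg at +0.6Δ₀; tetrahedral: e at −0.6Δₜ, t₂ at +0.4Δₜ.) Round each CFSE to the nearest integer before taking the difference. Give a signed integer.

-9264

Octahedral (high-spin): t2g^3 e_g^0, CFSE = 3(−0.4) + 0(+0.6) = -1.2Δ₀ = -1.2 × 10970 = -13164 cm⁻¹.
Tetrahedral e^2 t2^1 gives -0.8Δₜ = -0.8 × (4/9) × 10970 = -3900 cm⁻¹.
OSPE = -13164 − (-3900) = -9264 cm⁻¹.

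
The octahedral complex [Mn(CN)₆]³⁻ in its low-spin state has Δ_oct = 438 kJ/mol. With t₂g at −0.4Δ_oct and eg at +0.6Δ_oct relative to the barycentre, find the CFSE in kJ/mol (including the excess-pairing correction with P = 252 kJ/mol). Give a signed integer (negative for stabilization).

-449

Each CN⁻ contributes -1; 6 × (-1) = -6. With overall charge -3, Mn is in the +3 oxidation state.
Mn³⁺: group 7, so d-count = 7 − 3 = 4.
Configuration: t₂g⁴ eg⁰.
CFSE(orbital) = 4×(-0.4Δ_oct) + 0×(0.6Δ_oct) = -1.6Δ_oct; with Δ_oct = 438 kJ/mol that is -701 kJ/mol.
Pairing penalty: 1 pair vs 0 in the high-spin reference → 1 extra × P = 252 kJ/mol.
Combining: -701 + 252 = -449 kJ/mol.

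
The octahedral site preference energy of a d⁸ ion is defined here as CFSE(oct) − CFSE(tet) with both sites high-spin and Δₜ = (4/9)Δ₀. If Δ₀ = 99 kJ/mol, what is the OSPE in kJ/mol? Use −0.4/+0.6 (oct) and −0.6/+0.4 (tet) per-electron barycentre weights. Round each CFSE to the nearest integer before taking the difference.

-84

In an octahedral site d⁸ (HS) is t2g^6 e_g^2, giving CFSE(oct) = -1.2Δ₀ = -119 kJ/mol.
Tetrahedral: e^4 t2^4, CFSE = 4(−0.6) + 4(+0.4) = -0.8Δₜ = -0.8 × (4/9) × 99 = -35 kJ/mol.
OSPE = CFSE(oct) − CFSE(tet) = -119 − (-35) = -84 kJ/mol.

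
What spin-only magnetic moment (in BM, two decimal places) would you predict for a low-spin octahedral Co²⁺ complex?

1.73 BM

Co is in group 9, so Co²⁺ is d⁷ (9 − 2 = 7).
Configuration: t₂g⁶ eg¹ → 1 unpaired electron.
μ(spin-only) = √[1(1+2)] = √3 ≈ 1.73 BM.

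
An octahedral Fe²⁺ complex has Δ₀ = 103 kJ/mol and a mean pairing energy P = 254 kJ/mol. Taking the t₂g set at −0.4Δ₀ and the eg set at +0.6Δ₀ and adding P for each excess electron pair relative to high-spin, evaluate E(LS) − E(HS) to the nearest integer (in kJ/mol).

302

Fe is in group 8, so Fe²⁺ is d⁶ (8 − 2 = 6).
In the high-spin limit (t₂g⁴ eg²) the orbital term is -0.4Δ₀ = -41 kJ/mol, with no excess pairing.
Low-spin t₂g⁶ eg⁰ gives -2.4Δ₀ = -247 kJ/mol, but forming 2 extra pairs costs 2P = 508 kJ/mol, so E(LS) = -247 + 508 = 261 kJ/mol.
Thus E(LS) − E(HS) = 302 kJ/mol.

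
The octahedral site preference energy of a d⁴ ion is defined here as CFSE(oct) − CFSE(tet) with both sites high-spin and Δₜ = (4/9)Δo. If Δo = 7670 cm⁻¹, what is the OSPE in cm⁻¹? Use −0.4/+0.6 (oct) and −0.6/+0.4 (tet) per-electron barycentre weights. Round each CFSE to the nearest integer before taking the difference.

Octahedral (high-spin): t₂g³ eg¹, CFSE = 3(−0.4) + 1(+0.6) = -0.6Δo = -0.6 × 7670 = -4602 cm⁻¹.
Tetrahedral: e² t₂², CFSE = 2(−0.6) + 2(+0.4) = -0.4Δₜ = -0.4 × (4/9) × 7670 = -1364 cm⁻¹.
Subtracting, OSPE = -4602 − (-1364) = -3238 cm⁻¹.

-3238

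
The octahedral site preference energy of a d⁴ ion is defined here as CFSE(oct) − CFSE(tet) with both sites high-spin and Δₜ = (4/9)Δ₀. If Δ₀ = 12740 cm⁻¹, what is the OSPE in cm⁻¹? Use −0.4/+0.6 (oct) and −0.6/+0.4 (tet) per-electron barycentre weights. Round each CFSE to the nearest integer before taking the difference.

-5379

Octahedral (high-spin): t2g^3 e_g^1, CFSE = 3(−0.4) + 1(+0.6) = -0.6Δ₀ = -0.6 × 12740 = -7644 cm⁻¹.
In a tetrahedral site the filling is e^2 t2^2: CFSE(tet) = -0.4Δₜ = -0.4 × (4/9)(12740) = -2265 cm⁻¹.
Subtracting, OSPE = -7644 − (-2265) = -5379 cm⁻¹.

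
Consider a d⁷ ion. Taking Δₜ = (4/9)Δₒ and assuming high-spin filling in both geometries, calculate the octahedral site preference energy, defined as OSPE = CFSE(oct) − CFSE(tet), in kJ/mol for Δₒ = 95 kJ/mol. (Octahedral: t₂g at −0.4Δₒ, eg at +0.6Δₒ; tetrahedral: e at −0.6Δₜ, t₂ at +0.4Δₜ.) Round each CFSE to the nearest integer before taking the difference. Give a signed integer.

-25

In an octahedral site d⁷ (HS) is t₂g⁵ eg², giving CFSE(oct) = -0.8Δₒ = -76 kJ/mol.
Tetrahedral e⁴ t₂³ gives -1.2Δₜ = -1.2 × (4/9) × 95 = -51 kJ/mol.
Subtracting, OSPE = -76 − (-51) = -25 kJ/mol.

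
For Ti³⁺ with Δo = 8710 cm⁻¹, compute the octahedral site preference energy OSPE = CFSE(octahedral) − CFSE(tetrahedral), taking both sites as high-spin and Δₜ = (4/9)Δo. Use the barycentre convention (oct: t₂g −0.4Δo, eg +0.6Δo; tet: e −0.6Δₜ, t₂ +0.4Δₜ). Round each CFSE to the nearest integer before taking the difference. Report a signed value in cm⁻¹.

-1161

Ti is in group 4, so Ti³⁺ is d¹ (4 − 3 = 1).
Octahedral (high-spin): t₂g¹ eg⁰, CFSE = 1(−0.4) + 0(+0.6) = -0.4Δo = -0.4 × 8710 = -3484 cm⁻¹.
Tetrahedral e¹ t₂⁰ gives -0.6Δₜ = -0.6 × (4/9) × 8710 = -2323 cm⁻¹.
OSPE = -3484 − (-2323) = -1161 cm⁻¹.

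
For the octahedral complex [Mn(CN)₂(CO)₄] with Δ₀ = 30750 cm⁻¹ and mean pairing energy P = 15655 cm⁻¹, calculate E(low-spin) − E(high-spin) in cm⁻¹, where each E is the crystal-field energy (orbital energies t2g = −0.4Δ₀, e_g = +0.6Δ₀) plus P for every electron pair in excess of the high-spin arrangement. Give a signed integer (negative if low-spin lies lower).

-30190

Ligand charges: 2×(-1) from CN⁻ and 4×(+0) from CO sum to -2; with overall charge +0, Mn is +2.
Mn is in group 7, so Mn²⁺ is d⁵ (7 − 2 = 5).
High-spin: t2g^3 e_g^2, CFSE = 0.0Δ₀ = 0 cm⁻¹.
Low-spin t2g^5 e_g^0 gives -2.0Δ₀ = -61500 cm⁻¹, but forming 2 extra pairs costs 2P = 31310 cm⁻¹, so E(LS) = -61500 + 31310 = -30190 cm⁻¹.
E(LS) − E(HS) = -30190 − (0) = -30190 cm⁻¹.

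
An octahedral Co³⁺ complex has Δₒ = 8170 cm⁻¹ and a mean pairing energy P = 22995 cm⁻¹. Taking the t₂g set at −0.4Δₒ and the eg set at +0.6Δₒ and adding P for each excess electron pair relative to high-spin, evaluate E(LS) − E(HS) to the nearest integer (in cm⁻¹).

Co sits in group 9; removing 3 electrons leaves Co³⁺ with 9 − 3 = 6 d electrons.
High-spin d⁶ fills as t₂g⁴ eg² with CFSE 4(−0.4) + 2(+0.6) = -0.4Δₒ = -3268 cm⁻¹.
For low-spin the configuration is t₂g⁶ eg⁰: orbital energy -2.4 × 8170 = -19608 cm⁻¹, and 2 additional pairs relative to high-spin add 45990 cm⁻¹, giving 26382 cm⁻¹.
The difference is 26382 − (-3268) = 29650 cm⁻¹, so high-spin lies lower.

29650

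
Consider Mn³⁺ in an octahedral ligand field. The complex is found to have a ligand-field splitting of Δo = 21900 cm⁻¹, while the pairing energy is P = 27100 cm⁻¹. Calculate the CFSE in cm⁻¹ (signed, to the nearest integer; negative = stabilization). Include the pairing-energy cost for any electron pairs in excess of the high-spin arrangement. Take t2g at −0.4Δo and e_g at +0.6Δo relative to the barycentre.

-13140

Mn³⁺: group 7, so d-count = 7 − 3 = 4.
With Δo < P the complex is high-spin.
Filling d⁴ accordingly: t2g^3 e_g^1.
Orbital CFSE = -0.6Δo = -0.6 × 21900 = -13140 cm⁻¹.
High-spin has no excess pairs, so no pairing correction applies.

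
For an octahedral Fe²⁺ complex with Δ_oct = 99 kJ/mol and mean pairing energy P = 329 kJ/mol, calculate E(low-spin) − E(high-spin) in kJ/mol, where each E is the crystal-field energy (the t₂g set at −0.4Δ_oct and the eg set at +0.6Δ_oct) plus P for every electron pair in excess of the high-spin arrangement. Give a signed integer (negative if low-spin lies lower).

Fe²⁺: group 8, so d-count = 8 − 2 = 6.
High-spin: t₂g⁴ eg², CFSE = -0.4Δ_oct = -40 kJ/mol.
Low-spin: t₂g⁶ eg⁰, orbital CFSE = -2.4Δ_oct = -238 kJ/mol; plus 2 excess pairs × P = +658 kJ/mol; total 420 kJ/mol.
E(LS) − E(HS) = 420 − (-40) = 460 kJ/mol.

460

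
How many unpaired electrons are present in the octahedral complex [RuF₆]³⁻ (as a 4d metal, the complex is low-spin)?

1

Each F⁻ contributes -1; 6 × (-1) = -6. With overall charge -3, Ru is in the +3 oxidation state.
Ru sits in group 8; removing 3 electrons leaves Ru³⁺ with 8 − 3 = 5 d electrons.
Configuration: t₂g⁵ eg⁰, giving 1 unpaired electron.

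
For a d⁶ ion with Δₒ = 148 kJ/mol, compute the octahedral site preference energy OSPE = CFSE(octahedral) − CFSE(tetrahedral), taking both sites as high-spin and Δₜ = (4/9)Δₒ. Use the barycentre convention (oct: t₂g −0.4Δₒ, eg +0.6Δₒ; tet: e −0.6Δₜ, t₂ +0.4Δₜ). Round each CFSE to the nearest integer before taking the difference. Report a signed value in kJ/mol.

-20

Octahedral (high-spin): t2g^4 e_g^2, CFSE = 4(−0.4) + 2(+0.6) = -0.4Δₒ = -0.4 × 148 = -59 kJ/mol.
Tetrahedral e^3 t2^3 gives -0.6Δₜ = -0.6 × (4/9) × 148 = -39 kJ/mol.
OSPE = -59 − (-39) = -20 kJ/mol.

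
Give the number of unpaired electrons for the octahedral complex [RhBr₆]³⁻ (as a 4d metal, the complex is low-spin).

0

Each Br⁻ contributes -1; 6 × (-1) = -6. With overall charge -3, Rh is in the +3 oxidation state.
Rh sits in group 9; removing 3 electrons leaves Rh³⁺ with 9 − 3 = 6 d electrons.
Configuration: t₂g⁶ eg⁰, giving 0 unpaired electrons.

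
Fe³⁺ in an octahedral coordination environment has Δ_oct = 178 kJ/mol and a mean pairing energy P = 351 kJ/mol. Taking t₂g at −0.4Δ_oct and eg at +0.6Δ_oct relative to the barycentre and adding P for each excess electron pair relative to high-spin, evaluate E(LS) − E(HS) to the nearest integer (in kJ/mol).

Fe is in group 8, so Fe³⁺ is d⁵ (8 − 3 = 5).
In the high-spin limit (t₂g³ eg²) the orbital term is 0.0Δ_oct = 0 kJ/mol, with no excess pairing.
Low-spin t₂g⁵ eg⁰ gives -2.0Δ_oct = -356 kJ/mol, but forming 2 extra pairs costs 2P = 702 kJ/mol, so E(LS) = -356 + 702 = 346 kJ/mol.
Thus E(LS) − E(HS) = 346 kJ/mol.

346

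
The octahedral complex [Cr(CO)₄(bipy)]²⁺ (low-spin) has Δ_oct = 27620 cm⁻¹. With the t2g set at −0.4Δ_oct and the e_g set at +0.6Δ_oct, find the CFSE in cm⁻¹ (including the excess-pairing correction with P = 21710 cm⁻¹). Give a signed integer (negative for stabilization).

-22482

Ligand charges: 4×(+0) from CO and 1×(+0) from bipy sum to +0; with overall charge +2, Cr is +2.
Cr is in group 6, so Cr²⁺ is d⁴ (6 − 2 = 4).
The d⁴ electrons fill as t2g^4 e_g^0.
Orbital CFSE = 4(-0.4) + 0(0.6) = -1.6Δ_oct = -1.6 × 27620 = -44192 cm⁻¹.
Relative to high-spin t2g^3 e_g^1 (0 paired), the low-spin configuration has 1 additional pair, contributing +1 × 21710 = +21710 cm⁻¹.
Net CFSE = -44192 + 21710 = -22482 cm⁻¹.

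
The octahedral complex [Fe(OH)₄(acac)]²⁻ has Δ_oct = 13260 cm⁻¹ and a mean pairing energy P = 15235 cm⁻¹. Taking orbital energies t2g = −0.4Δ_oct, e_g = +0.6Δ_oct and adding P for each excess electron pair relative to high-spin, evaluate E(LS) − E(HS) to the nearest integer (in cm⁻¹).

Ligand charges: 4×(-1) from OH⁻ and 1×(-1) from acac⁻ sum to -5; with overall charge -2, Fe is +3.
Fe sits in group 8; removing 3 electrons leaves Fe³⁺ with 8 − 3 = 5 d electrons.
High-spin d⁵ fills as t2g^3 e_g^2 with CFSE 3(−0.4) + 2(+0.6) = 0.0Δ_oct = 0 cm⁻¹.
For low-spin the configuration is t2g^5 e_g^0: orbital energy -2.0 × 13260 = -26520 cm⁻¹, and 2 additional pairs relative to high-spin add 30470 cm⁻¹, giving 3950 cm⁻¹.
Thus E(LS) − E(HS) = 3950 cm⁻¹.

3950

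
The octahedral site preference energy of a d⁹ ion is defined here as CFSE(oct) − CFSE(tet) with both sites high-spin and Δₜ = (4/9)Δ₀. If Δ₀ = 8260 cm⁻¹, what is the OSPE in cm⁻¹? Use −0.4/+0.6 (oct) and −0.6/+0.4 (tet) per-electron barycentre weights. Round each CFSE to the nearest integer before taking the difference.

In an octahedral site d⁹ (HS) is t2g^6 e_g^3, giving CFSE(oct) = -0.6Δ₀ = -4956 cm⁻¹.
In a tetrahedral site the filling is e^4 t2^5: CFSE(tet) = -0.4Δₜ = -0.4 × (4/9)(8260) = -1468 cm⁻¹.
Subtracting, OSPE = -4956 − (-1468) = -3488 cm⁻¹.

-3488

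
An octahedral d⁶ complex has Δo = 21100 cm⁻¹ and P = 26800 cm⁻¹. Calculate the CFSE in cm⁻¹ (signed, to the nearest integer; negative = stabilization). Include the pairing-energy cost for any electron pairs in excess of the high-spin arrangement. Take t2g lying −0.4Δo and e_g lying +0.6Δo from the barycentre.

-8440

Here Δo < P (21100 < 26800), so the high-spin state is favoured.
Filling d⁶ accordingly: t2g^4 e_g^2.
Orbital CFSE = -0.4Δo = -0.4 × 21100 = -8440 cm⁻¹.
High-spin has no excess pairs, so no pairing correction applies.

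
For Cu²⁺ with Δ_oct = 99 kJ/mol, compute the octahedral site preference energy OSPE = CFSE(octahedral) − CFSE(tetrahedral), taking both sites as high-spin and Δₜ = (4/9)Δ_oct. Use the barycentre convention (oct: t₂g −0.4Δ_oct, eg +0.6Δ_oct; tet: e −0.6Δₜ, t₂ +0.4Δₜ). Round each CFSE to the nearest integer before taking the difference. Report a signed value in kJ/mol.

-41

Group 11 minus oxidation state +2 gives a d⁹ configuration for Cu²⁺.
Octahedral high-spin t₂g⁶ eg³: CFSE = -0.6 × 99 = -59 kJ/mol.
In a tetrahedral site the filling is e⁴ t₂⁵: CFSE(tet) = -0.4Δₜ = -0.4 × (4/9)(99) = -18 kJ/mol.
OSPE = CFSE(oct) − CFSE(tet) = -59 − (-18) = -41 kJ/mol.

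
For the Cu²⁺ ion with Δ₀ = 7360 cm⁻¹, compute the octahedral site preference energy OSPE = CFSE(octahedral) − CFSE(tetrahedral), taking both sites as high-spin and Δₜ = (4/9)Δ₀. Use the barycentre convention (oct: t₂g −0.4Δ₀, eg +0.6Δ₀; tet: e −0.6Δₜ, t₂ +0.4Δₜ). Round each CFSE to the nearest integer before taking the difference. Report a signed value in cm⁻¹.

-3108

Cu sits in group 11; removing 2 electrons leaves Cu²⁺ with 11 − 2 = 9 d electrons.
Octahedral high-spin t₂g⁶ eg³: CFSE = -0.6 × 7360 = -4416 cm⁻¹.
Tetrahedral e⁴ t₂⁵ gives -0.4Δₜ = -0.4 × (4/9) × 7360 = -1308 cm⁻¹.
Subtracting, OSPE = -4416 − (-1308) = -3108 cm⁻¹.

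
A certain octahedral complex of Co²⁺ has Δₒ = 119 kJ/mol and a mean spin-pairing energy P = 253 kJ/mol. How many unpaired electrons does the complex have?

3

Co sits in group 9; removing 2 electrons leaves Co²⁺ with 9 − 2 = 7 d electrons.
With Δₒ < P the complex is high-spin.
Filling d⁷ accordingly: t₂g⁵ eg².
Unpaired electrons: 3.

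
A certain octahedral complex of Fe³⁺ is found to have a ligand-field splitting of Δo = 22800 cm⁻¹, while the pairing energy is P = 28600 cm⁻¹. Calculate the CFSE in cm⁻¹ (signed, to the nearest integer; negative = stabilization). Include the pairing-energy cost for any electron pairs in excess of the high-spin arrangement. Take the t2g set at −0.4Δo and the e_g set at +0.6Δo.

Fe is in group 8, so Fe³⁺ is d⁵ (8 − 3 = 5).
Δo < P, so pairing is avoided: the ground state is high-spin.
That gives t2g^3 e_g^2.
Orbital CFSE = 0.0Δo = 0.0 × 22800 = 0 cm⁻¹.
High-spin has no excess pairs, so no pairing correction applies.

0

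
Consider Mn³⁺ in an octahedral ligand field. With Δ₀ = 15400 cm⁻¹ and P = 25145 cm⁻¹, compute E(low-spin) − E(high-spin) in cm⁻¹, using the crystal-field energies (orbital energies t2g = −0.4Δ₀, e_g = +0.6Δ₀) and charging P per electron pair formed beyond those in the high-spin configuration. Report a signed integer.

9745

Group 7 minus oxidation state +3 gives a d⁴ configuration for Mn³⁺.
In the high-spin limit (t2g^3 e_g^1) the orbital term is -0.6Δ₀ = -9240 cm⁻¹, with no excess pairing.
For low-spin the configuration is t2g^4 e_g^0: orbital energy -1.6 × 15400 = -24640 cm⁻¹, and 1 additional pair relative to high-spin adds 25145 cm⁻¹, giving 505 cm⁻¹.
Thus E(LS) − E(HS) = 9745 cm⁻¹.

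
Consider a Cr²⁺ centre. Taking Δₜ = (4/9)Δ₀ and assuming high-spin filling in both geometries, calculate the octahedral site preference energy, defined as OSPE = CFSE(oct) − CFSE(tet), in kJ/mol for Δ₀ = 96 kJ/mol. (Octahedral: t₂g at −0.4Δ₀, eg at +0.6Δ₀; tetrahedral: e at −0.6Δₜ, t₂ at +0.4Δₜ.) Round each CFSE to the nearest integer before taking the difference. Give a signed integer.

-41

Group 6 minus oxidation state +2 gives a d⁴ configuration for Cr²⁺.
In an octahedral site d⁴ (HS) is t2g^3 e_g^1, giving CFSE(oct) = -0.6Δ₀ = -58 kJ/mol.
In a tetrahedral site the filling is e^2 t2^2: CFSE(tet) = -0.4Δₜ = -0.4 × (4/9)(96) = -17 kJ/mol.
OSPE = -58 − (-17) = -41 kJ/mol.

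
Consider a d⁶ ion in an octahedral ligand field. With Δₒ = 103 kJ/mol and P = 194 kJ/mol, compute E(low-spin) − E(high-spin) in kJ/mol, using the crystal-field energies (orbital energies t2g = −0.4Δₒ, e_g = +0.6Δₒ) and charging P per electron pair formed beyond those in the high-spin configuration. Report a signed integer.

182

In the high-spin limit (t2g^4 e_g^2) the orbital term is -0.4Δₒ = -41 kJ/mol, with no excess pairing.
For low-spin the configuration is t2g^6 e_g^0: orbital energy -2.4 × 103 = -247 kJ/mol, and 2 additional pairs relative to high-spin add 388 kJ/mol, giving 141 kJ/mol.
The difference is 141 − (-41) = 182 kJ/mol, so high-spin lies lower.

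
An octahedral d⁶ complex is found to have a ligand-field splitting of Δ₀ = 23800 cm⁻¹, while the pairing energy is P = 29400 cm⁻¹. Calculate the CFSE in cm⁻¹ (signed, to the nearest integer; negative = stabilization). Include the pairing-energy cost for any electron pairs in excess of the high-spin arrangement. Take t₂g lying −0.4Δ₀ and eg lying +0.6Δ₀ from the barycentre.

Δ₀ < P, so pairing is avoided: the ground state is high-spin.
Filling d⁶ accordingly: t₂g⁴ eg².
Orbital CFSE = -0.4Δ₀ = -0.4 × 23800 = -9520 cm⁻¹.
High-spin has no excess pairs, so no pairing correction applies.

-9520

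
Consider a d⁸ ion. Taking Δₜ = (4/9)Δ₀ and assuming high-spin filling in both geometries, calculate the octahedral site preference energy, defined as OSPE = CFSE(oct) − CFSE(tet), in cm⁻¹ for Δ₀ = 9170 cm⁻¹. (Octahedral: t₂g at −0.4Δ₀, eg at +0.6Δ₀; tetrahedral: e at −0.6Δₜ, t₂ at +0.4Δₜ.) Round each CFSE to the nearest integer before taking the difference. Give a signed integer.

-7744

In an octahedral site d⁸ (HS) is t2g^6 e_g^2, giving CFSE(oct) = -1.2Δ₀ = -11004 cm⁻¹.
Tetrahedral e^4 t2^4 gives -0.8Δₜ = -0.8 × (4/9) × 9170 = -3260 cm⁻¹.
OSPE = CFSE(oct) − CFSE(tet) = -11004 − (-3260) = -7744 cm⁻¹.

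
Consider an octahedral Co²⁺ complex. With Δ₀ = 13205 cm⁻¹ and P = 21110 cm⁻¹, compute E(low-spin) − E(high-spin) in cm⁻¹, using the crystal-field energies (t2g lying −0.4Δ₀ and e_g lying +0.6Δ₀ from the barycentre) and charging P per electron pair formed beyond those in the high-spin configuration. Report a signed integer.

7905

Co is in group 9, so Co²⁺ is d⁷ (9 − 2 = 7).
High-spin: t2g^5 e_g^2, CFSE = -0.8Δ₀ = -10564 cm⁻¹.
For low-spin the configuration is t2g^6 e_g^1: orbital energy -1.8 × 13205 = -23769 cm⁻¹, and 1 additional pair relative to high-spin adds 21110 cm⁻¹, giving -2659 cm⁻¹.
Thus E(LS) − E(HS) = 7905 cm⁻¹.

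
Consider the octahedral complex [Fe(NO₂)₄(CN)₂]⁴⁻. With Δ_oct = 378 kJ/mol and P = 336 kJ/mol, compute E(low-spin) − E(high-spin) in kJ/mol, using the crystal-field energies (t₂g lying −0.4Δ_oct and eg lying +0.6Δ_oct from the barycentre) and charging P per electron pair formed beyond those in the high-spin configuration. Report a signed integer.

-84

Ligand charges: 4×(-1) from NO₂⁻ and 2×(-1) from CN⁻ sum to -6; with overall charge -4, Fe is +2.
Fe sits in group 8; removing 2 electrons leaves Fe²⁺ with 8 − 2 = 6 d electrons.
High-spin: t₂g⁴ eg², CFSE = -0.4Δ_oct = -151 kJ/mol.
Low-spin: t₂g⁶ eg⁰, orbital CFSE = -2.4Δ_oct = -907 kJ/mol; plus 2 excess pairs × P = +672 kJ/mol; total -235 kJ/mol.
The difference is -235 − (-151) = -84 kJ/mol, so low-spin lies lower.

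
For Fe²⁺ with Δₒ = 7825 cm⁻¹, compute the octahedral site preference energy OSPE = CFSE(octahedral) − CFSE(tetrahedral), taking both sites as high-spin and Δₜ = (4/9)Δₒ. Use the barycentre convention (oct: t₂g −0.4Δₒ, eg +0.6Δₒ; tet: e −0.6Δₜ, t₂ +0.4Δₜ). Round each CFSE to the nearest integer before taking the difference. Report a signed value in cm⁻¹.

Fe is in group 8, so Fe²⁺ is d⁶ (8 − 2 = 6).
Octahedral high-spin t2g^4 e_g^2: CFSE = -0.4 × 7825 = -3130 cm⁻¹.
Tetrahedral: e^3 t2^3, CFSE = 3(−0.6) + 3(+0.4) = -0.6Δₜ = -0.6 × (4/9) × 7825 = -2087 cm⁻¹.
OSPE = -3130 − (-2087) = -1043 cm⁻¹.

-1043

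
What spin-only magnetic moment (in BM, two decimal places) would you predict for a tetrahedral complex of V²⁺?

3.87 BM

Group 5 minus oxidation state +2 gives a d³ configuration for V²⁺.
Tetrahedral splitting is small, so the complex is high-spin.
Configuration: e² t₂¹ → 3 unpaired electrons.
μ(spin-only) = √[3(3+2)] = √15 ≈ 3.87 BM.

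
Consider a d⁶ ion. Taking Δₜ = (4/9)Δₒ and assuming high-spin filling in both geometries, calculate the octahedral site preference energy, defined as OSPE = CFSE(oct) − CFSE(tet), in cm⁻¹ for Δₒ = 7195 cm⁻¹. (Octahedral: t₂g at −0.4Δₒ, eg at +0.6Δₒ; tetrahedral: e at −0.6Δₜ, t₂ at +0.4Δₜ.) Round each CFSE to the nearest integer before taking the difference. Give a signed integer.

In an octahedral site d⁶ (HS) is t₂g⁴ eg², giving CFSE(oct) = -0.4Δₒ = -2878 cm⁻¹.
In a tetrahedral site the filling is e³ t₂³: CFSE(tet) = -0.6Δₜ = -0.6 × (4/9)(7195) = -1919 cm⁻¹.
OSPE = CFSE(oct) − CFSE(tet) = -2878 − (-1919) = -959 cm⁻¹.

-959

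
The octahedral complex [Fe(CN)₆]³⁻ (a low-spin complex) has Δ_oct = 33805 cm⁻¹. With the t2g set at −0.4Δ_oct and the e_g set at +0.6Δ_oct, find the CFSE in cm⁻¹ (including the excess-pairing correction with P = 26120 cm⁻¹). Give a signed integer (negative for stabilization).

-15370

Each CN⁻ contributes -1; 6 × (-1) = -6. With overall charge -3, Fe is in the +3 oxidation state.
Fe sits in group 8; removing 3 electrons leaves Fe³⁺ with 8 − 3 = 5 d electrons.
Configuration: t2g^5 e_g^0.
Orbital CFSE = 5(-0.4) + 0(0.6) = -2.0Δ_oct = -2.0 × 33805 = -67610 cm⁻¹.
Pairing penalty: 2 pairs vs 0 in the high-spin reference → 2 extra × P = 52240 cm⁻¹.
Overall CFSE = -67610 + 52240 = -15370 cm⁻¹.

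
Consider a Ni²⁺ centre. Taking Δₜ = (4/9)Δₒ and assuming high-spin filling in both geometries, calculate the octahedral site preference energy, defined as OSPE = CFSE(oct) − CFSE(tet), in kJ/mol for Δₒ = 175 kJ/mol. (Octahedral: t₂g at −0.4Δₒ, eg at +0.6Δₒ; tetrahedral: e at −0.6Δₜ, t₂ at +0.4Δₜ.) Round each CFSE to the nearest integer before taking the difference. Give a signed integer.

Ni sits in group 10; removing 2 electrons leaves Ni²⁺ with 10 − 2 = 8 d electrons.
In an octahedral site d⁸ (HS) is t₂g⁶ eg², giving CFSE(oct) = -1.2Δₒ = -210 kJ/mol.
Tetrahedral e⁴ t₂⁴ gives -0.8Δₜ = -0.8 × (4/9) × 175 = -62 kJ/mol.
Subtracting, OSPE = -210 − (-62) = -148 kJ/mol.

-148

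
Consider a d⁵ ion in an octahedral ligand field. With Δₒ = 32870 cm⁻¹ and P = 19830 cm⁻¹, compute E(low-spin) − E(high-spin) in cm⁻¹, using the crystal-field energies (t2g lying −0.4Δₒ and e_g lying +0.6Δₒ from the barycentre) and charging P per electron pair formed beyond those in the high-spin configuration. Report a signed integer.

In the high-spin limit (t2g^3 e_g^2) the orbital term is 0.0Δₒ = 0 cm⁻¹, with no excess pairing.
Low-spin: t2g^5 e_g^0, orbital CFSE = -2.0Δₒ = -65740 cm⁻¹; plus 2 excess pairs × P = +39660 cm⁻¹; total -26080 cm⁻¹.
E(LS) − E(HS) = -26080 − (0) = -26080 cm⁻¹.

-26080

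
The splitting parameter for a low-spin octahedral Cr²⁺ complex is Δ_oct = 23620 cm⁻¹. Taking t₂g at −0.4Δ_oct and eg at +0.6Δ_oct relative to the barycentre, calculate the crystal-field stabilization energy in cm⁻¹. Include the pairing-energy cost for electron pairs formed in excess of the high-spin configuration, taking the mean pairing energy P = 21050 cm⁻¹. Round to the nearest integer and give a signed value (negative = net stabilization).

Cr sits in group 6; removing 2 electrons leaves Cr²⁺ with 6 − 2 = 4 d electrons.
The d⁴ electrons fill as t₂g⁴ eg⁰.
CFSE(orbital) = 4×(-0.4Δ_oct) + 0×(0.6Δ_oct) = -1.6Δ_oct; with Δ_oct = 23620 cm⁻¹ that is -37792 cm⁻¹.
Relative to high-spin t₂g³ eg¹ (0 paired), the low-spin configuration has 1 additional pair, contributing +1 × 21050 = +21050 cm⁻¹.
Combining: -37792 + 21050 = -16742 cm⁻¹.

-16742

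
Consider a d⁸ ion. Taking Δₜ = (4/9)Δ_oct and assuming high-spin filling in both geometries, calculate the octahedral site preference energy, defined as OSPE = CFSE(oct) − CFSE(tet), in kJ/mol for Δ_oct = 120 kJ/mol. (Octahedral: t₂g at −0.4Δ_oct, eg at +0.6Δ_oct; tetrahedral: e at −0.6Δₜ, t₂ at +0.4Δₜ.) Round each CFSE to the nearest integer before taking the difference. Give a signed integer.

-101

In an octahedral site d⁸ (HS) is t2g^6 e_g^2, giving CFSE(oct) = -1.2Δ_oct = -144 kJ/mol.
In a tetrahedral site the filling is e^4 t2^4: CFSE(tet) = -0.8Δₜ = -0.8 × (4/9)(120) = -43 kJ/mol.
Subtracting, OSPE = -144 − (-43) = -101 kJ/mol.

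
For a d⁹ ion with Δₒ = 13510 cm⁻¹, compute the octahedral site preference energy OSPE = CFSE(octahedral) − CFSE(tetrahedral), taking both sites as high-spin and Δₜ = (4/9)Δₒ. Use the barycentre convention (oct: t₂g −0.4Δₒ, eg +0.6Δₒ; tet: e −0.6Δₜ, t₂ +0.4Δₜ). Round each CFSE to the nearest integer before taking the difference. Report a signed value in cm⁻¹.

-5704

In an octahedral site d⁹ (HS) is t2g^6 e_g^3, giving CFSE(oct) = -0.6Δₒ = -8106 cm⁻¹.
Tetrahedral: e^4 t2^5, CFSE = 4(−0.6) + 5(+0.4) = -0.4Δₜ = -0.4 × (4/9) × 13510 = -2402 cm⁻¹.
Subtracting, OSPE = -8106 − (-2402) = -5704 cm⁻¹.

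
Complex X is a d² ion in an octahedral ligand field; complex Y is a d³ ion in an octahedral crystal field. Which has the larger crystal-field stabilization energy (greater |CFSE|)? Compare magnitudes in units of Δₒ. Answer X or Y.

Y

X: For octahedral d² the high- and low-spin configurations coincide; t₂g² eg⁰, CFSE = -0.8Δₒ.
Y: t₂g³ eg⁰, CFSE = -1.2Δₒ.
So Y has the larger |CFSE|.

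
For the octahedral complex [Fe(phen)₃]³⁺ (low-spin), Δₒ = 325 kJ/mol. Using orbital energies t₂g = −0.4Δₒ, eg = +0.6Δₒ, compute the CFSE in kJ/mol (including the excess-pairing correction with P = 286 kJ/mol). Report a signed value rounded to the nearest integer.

-78

phen is neutral, so the +3 overall charge sits on Fe: oxidation state +3.
Fe³⁺: group 8, so d-count = 8 − 3 = 5.
The d⁵ electrons fill as t₂g⁵ eg⁰.
Orbital CFSE = 5(-0.4) + 0(0.6) = -2.0Δₒ = -2.0 × 325 = -650 kJ/mol.
Pairing penalty: 2 pairs vs 0 in the high-spin reference → 2 extra × P = 572 kJ/mol.
Combining: -650 + 572 = -78 kJ/mol.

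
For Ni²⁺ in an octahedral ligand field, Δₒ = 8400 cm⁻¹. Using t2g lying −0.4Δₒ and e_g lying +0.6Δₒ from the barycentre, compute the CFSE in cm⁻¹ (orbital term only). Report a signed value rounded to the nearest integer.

Ni is in group 10, so Ni²⁺ is d⁸ (10 − 2 = 8).
The d⁸ electrons fill as t2g^6 e_g^2.
Orbital CFSE = 6(-0.4) + 2(0.6) = -1.2Δₒ = -1.2 × 8400 = -10080 cm⁻¹.

-10080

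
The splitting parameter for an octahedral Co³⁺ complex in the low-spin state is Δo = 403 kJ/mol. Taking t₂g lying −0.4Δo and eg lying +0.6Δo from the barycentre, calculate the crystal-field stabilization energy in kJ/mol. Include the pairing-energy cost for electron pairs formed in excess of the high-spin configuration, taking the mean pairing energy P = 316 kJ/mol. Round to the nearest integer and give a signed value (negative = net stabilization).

-335

Co sits in group 9; removing 3 electrons leaves Co³⁺ with 9 − 3 = 6 d electrons.
Configuration: t₂g⁶ eg⁰.
CFSE(orbital) = 6×(-0.4Δo) + 0×(0.6Δo) = -2.4Δo; with Δo = 403 kJ/mol that is -967 kJ/mol.
High-spin d⁶ would be t₂g⁴ eg² with 1 pair; low-spin has 3, so 2 excess pairs cost +2P = +632 kJ/mol.
Overall CFSE = -967 + 632 = -335 kJ/mol.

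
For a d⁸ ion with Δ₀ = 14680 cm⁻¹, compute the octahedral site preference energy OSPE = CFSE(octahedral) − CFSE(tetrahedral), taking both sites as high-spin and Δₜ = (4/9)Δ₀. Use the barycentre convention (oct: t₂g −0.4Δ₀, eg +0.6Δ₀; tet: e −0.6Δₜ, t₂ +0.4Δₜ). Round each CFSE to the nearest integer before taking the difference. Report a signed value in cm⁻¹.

Octahedral high-spin t2g^6 e_g^2: CFSE = -1.2 × 14680 = -17616 cm⁻¹.
Tetrahedral: e^4 t2^4, CFSE = 4(−0.6) + 4(+0.4) = -0.8Δₜ = -0.8 × (4/9) × 14680 = -5220 cm⁻¹.
Subtracting, OSPE = -17616 − (-5220) = -12396 cm⁻¹.

-12396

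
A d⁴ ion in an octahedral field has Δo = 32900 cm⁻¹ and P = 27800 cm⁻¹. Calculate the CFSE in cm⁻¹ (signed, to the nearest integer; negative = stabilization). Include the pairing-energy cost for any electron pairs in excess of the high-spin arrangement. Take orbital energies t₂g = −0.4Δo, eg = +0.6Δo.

-24840

Since Δo = 32900 cm⁻¹ > P = 27800 cm⁻¹, the complex adopts the low-spin configuration.
Filling d⁴ accordingly: t₂g⁴ eg⁰.
Orbital CFSE = -1.6Δo = -1.6 × 32900 = -52640 cm⁻¹.
Excess pairs vs high-spin: 1 − 0 = 1; pairing cost = +27800 cm⁻¹.
Net CFSE = -52640 + 27800 = -24840 cm⁻¹.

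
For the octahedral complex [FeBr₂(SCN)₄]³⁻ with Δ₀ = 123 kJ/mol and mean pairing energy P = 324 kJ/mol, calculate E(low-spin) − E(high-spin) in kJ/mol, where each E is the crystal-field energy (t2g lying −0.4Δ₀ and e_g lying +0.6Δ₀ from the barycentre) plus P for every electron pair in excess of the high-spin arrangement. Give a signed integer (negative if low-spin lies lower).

402

Ligand charges: 2×(-1) from Br⁻ and 4×(-1) from SCN⁻ sum to -6; with overall charge -3, Fe is +3.
Fe³⁺: group 8, so d-count = 8 − 3 = 5.
High-spin: t2g^3 e_g^2, CFSE = 0.0Δ₀ = 0 kJ/mol.
Low-spin t2g^5 e_g^0 gives -2.0Δ₀ = -246 kJ/mol, but forming 2 extra pairs costs 2P = 648 kJ/mol, so E(LS) = -246 + 648 = 402 kJ/mol.
The difference is 402 − (0) = 402 kJ/mol, so high-spin lies lower.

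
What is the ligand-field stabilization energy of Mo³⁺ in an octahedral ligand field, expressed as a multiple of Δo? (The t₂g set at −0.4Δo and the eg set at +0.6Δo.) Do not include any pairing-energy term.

-1.2 Δo

Mo sits in group 6; removing 3 electrons leaves Mo³⁺ with 6 − 3 = 3 d electrons.
Configuration: t₂g³ eg⁰.
CFSE = 3(-0.4Δo) + 0(0.6Δo) = -1.2Δo + 0.0Δo = -1.2Δo.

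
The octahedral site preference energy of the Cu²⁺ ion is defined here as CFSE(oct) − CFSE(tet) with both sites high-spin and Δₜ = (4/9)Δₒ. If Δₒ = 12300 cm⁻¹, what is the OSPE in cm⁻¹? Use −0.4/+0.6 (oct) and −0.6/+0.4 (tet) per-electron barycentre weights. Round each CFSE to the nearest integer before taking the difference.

-5193

Cu²⁺: group 11, so d-count = 11 − 2 = 9.
Octahedral (high-spin): t₂g⁶ eg³, CFSE = 6(−0.4) + 3(+0.6) = -0.6Δₒ = -0.6 × 12300 = -7380 cm⁻¹.
Tetrahedral: e⁴ t₂⁵, CFSE = 4(−0.6) + 5(+0.4) = -0.4Δₜ = -0.4 × (4/9) × 12300 = -2187 cm⁻¹.
OSPE = CFSE(oct) − CFSE(tet) = -7380 − (-2187) = -5193 cm⁻¹.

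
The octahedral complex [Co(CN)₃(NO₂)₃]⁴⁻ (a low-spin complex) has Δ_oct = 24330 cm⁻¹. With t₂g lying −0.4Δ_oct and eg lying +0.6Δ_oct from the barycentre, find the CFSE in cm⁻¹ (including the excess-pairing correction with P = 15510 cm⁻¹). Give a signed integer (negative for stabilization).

Ligand charges: 3×(-1) from CN⁻ and 3×(-1) from NO₂⁻ sum to -6; with overall charge -4, Co is +2.
Co sits in group 9; removing 2 electrons leaves Co²⁺ with 9 − 2 = 7 d electrons.
Electron filling gives t₂g⁶ eg¹.
Orbital CFSE = 6(-0.4) + 1(0.6) = -1.8Δ_oct = -1.8 × 24330 = -43794 cm⁻¹.
Pairing penalty: 3 pairs vs 2 in the high-spin reference → 1 extra × P = 15510 cm⁻¹.
Overall CFSE = -43794 + 15510 = -28284 cm⁻¹.

-28284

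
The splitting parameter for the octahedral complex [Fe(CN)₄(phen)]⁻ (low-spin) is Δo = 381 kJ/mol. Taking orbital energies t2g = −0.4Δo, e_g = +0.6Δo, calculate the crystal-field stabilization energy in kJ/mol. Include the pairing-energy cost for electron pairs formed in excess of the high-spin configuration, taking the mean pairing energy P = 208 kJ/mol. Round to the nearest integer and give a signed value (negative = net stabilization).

Ligand charges: 4×(-1) from CN⁻ and 1×(+0) from phen sum to -4; with overall charge -1, Fe is +3.
Fe sits in group 8; removing 3 electrons leaves Fe³⁺ with 8 − 3 = 5 d electrons.
The d⁵ electrons fill as t2g^5 e_g^0.
CFSE(orbital) = 5×(-0.4Δo) + 0×(0.6Δo) = -2.0Δo; with Δo = 381 kJ/mol that is -762 kJ/mol.
Pairing penalty: 2 pairs vs 0 in the high-spin reference → 2 extra × P = 416 kJ/mol.
Overall CFSE = -762 + 416 = -346 kJ/mol.

-346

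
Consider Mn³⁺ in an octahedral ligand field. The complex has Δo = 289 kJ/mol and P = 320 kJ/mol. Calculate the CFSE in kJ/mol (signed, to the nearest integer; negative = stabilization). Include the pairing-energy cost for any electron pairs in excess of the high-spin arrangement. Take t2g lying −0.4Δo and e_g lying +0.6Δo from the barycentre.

-173

Group 7 minus oxidation state +3 gives a d⁴ configuration for Mn³⁺.
Here Δo < P (289 < 320), so the high-spin state is favoured.
Filling d⁴ accordingly: t2g^3 e_g^1.
Orbital CFSE = -0.6Δo = -0.6 × 289 = -173 kJ/mol.
High-spin has no excess pairs, so no pairing correction applies.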